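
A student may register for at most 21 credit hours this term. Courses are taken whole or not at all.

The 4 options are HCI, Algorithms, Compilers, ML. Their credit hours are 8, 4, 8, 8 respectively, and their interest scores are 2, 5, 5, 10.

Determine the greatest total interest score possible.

Algorithms + Compilers + ML: credit hours 4 + 8 + 8 = 20 ≤ 21, interest score 5 + 5 + 10 = 20.
Algorithms + ML: credit hours 4 + 8 = 12 ≤ 21, interest score 5 + 10 = 15.
HCI + Algorithms + ML: credit hours 8 + 4 + 8 = 20 ≤ 21, interest score 2 + 5 + 10 = 17.
Best is Algorithms, Compilers, and ML with total interest score 20.

20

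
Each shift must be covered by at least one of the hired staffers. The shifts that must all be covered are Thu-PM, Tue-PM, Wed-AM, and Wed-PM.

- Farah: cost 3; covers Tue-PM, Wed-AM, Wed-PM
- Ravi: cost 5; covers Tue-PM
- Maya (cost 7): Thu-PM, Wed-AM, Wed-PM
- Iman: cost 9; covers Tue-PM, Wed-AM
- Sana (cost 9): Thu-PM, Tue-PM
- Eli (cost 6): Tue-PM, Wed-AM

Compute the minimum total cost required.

Choose Farah and Maya: together they cover Thu-PM, Tue-PM, Wed-AM, Wed-PM — every shift.
Total cost: 3 + 7 = 10.
No cover costs less than 10.

10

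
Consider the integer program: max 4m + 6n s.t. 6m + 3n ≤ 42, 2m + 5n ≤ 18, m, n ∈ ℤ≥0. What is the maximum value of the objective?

30

The continuous relaxation peaks at (6.5, 1) with value 32.00; rounding to a feasible lattice point costs some objective.
(m,n)=(6,1): 6·6+3·1=39≤42, 2·6+5·1=17≤18, objective 30.
(m,n)=(7,0): 6·7+3·0=42≤42, 2·7+5·0=14≤18, objective 28.
(m,n)=(5,1): 6·5+3·1=33≤42, 2·5+5·1=15≤18, objective 26.
(m,n)=(6,0): 6·6+3·0=36≤42, 2·6+5·0=12≤18, objective 24.
No feasible integer point exceeds 30.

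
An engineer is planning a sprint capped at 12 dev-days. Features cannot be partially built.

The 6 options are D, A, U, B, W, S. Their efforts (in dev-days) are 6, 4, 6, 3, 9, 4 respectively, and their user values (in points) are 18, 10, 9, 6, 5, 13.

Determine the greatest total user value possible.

D + S: effort 6 + 4 = 10 ≤ 12, user value 18 + 13 = 31.
A + B + S: effort 4 + 3 + 4 = 11 ≤ 12, user value 10 + 6 + 13 = 29.
D + A: effort 6 + 4 = 10 ≤ 12, user value 18 + 10 = 28.
Best is D and S with total user value 31.

31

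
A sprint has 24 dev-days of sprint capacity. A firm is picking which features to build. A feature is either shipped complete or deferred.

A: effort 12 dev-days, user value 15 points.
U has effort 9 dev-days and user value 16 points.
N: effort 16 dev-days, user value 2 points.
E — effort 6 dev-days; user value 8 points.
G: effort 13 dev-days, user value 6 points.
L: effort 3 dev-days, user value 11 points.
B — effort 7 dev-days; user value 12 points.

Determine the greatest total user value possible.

A + U + L: effort 12 + 9 + 3 = 24 ≤ 24, user value 15 + 16 + 11 = 42.
U + L + B: effort 9 + 3 + 7 = 19 ≤ 24, user value 16 + 11 + 12 = 39.
A + L + B: effort 12 + 3 + 7 = 22 ≤ 24, user value 15 + 11 + 12 = 38.
Best is A, U, and L with total user value 42.

42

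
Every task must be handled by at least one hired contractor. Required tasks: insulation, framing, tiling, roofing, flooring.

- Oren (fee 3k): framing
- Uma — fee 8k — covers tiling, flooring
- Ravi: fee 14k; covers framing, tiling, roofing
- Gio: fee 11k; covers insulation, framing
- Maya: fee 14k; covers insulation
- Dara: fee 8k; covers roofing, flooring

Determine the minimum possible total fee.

Choose Uma, Gio, and Dara: together they cover insulation, framing, tiling, roofing, flooring — every task.
Total fee: 8 + 11 + 8 = 27.

27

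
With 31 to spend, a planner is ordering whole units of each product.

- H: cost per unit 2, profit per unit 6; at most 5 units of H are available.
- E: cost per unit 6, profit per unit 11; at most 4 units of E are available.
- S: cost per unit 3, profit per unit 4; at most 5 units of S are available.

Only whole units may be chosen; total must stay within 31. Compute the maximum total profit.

67

This is a bounded integer knapsack.
5×H, 2×E, and 3×S: cost 31 ≤ 31, profit 5·6 + 2·11 + 3·4 = 64.
5×H, 3×E, and 1×S: cost 31 ≤ 31, profit 5·6 + 3·11 + 1·4 = 67.
Best is 67.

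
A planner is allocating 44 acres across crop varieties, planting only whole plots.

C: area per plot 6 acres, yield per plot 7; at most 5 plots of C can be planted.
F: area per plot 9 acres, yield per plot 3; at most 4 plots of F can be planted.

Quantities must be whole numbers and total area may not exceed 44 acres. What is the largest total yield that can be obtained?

38

Take 5×C and 1×F: area 39 ≤ 44, yield 5·7 + 1·3 = 38.
C has the best ratio (7/6) and is taken to its limit of 5; remaining capacity is filled optimally with the others.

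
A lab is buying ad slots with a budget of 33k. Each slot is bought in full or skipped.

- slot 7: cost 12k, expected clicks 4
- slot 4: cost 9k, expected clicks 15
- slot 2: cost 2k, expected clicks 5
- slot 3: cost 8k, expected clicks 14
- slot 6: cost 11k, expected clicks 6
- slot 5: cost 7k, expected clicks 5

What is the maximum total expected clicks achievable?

40

Take slot 4, slot 2, slot 3, and slot 6: cost 9 + 2 + 8 + 11 = 30 ≤ 33, expected clicks 15 + 5 + 14 + 6 = 40.
No other feasible combination does better.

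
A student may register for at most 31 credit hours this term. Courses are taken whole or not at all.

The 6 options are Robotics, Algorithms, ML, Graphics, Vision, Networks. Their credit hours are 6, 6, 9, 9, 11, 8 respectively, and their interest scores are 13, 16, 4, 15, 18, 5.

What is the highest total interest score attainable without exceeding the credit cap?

52

This is an integer program with binary decision variables.
Robotics + Algorithms + Vision + Networks: credit hours 6 + 6 + 11 + 8 = 31 ≤ 31, interest score 13 + 16 + 18 + 5 = 52.
Robotics + Algorithms + Graphics + Networks: credit hours 6 + 6 + 9 + 8 = 29 ≤ 31, interest score 13 + 16 + 15 + 5 = 49.
Algorithms + Graphics + Vision: credit hours 6 + 9 + 11 = 26 ≤ 31, interest score 16 + 15 + 18 = 49.
Best is Robotics, Algorithms, Vision, and Networks with total interest score 52.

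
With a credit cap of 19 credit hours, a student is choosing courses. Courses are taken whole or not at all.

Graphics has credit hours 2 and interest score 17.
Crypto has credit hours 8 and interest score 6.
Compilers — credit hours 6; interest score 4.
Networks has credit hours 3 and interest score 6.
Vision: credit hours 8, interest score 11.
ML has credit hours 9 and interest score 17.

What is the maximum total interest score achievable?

45

Allowing fractional choices, the relaxed optimum would be about 46.9, but courses are indivisible.
Graphics + Crypto + ML: credit hours 2 + 8 + 9 = 19 ≤ 19, interest score 17 + 6 + 17 = 40.
Graphics + Vision + ML: credit hours 2 + 8 + 9 = 19 ≤ 19, interest score 17 + 11 + 17 = 45.
Graphics + Networks + ML: credit hours 2 + 3 + 9 = 14 ≤ 19, interest score 17 + 6 + 17 = 40.
Best is Graphics, Vision, and ML with total interest score 45.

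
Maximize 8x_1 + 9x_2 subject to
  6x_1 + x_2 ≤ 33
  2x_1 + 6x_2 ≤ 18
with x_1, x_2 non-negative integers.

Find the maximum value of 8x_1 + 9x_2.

The continuous relaxation peaks at (5.29, 1.24) with value 53.47; rounding to a feasible lattice point costs some objective.
(x_1,x_2)=(5,1): 6·5+1·1=31≤33, 2·5+6·1=16≤18, objective 49.
(x_1,x_2)=(4,1): 6·4+1·1=25≤33, 2·4+6·1=14≤18, objective 41.
(x_1,x_2)=(5,0): 6·5+1·0=30≤33, 2·5+6·0=10≤18, objective 40.
(x_1,x_2)=(4,0): 6·4+1·0=24≤33, 2·4+6·0=8≤18, objective 32.
Maximum is 49 at (x_1,x_2)=(5,1).

49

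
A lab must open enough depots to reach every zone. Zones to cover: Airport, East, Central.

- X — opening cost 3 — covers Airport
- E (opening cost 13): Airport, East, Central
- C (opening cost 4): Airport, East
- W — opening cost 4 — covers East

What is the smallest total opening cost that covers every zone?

13

The greedy cost-per-new-zone heuristic would pick C and E for 17, but a cheaper cover exists.
E alone covers Airport, East, Central — every zone.
Total opening cost: 13.
No cover costs less than 13.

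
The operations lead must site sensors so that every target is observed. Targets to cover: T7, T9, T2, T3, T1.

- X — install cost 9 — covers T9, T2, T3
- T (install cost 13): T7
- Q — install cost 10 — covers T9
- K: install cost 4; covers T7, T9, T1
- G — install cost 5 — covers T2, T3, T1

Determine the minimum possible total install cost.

9

Choose K and G: together they cover T7, T9, T2, T3, T1 — every target.
Total install cost: 4 + 5 = 9.
No cover costs less than 9.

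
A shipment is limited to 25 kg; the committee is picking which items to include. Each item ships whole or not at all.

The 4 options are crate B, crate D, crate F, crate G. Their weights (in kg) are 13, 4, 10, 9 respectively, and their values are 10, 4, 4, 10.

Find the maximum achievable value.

Allowing fractional choices, the relaxed optimum would be about 23.2, but items are indivisible.
crate D + crate F + crate G: weight 4 + 10 + 9 = 23 ≤ 25, value 4 + 4 + 10 = 18.
crate B + crate G: weight 13 + 9 = 22 ≤ 25, value 10 + 10 = 20.
Best is crate B and crate G with total value 20.

20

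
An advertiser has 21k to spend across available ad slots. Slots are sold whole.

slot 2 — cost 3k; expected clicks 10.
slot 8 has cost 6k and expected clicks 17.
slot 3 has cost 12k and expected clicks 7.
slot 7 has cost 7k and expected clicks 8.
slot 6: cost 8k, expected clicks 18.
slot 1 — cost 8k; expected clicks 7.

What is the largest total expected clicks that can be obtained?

45

slot 8 + slot 7 + slot 6: cost 6 + 7 + 8 = 21 ≤ 21, expected clicks 17 + 8 + 18 = 43.
slot 2 + slot 8 + slot 6: cost 3 + 6 + 8 = 17 ≤ 21, expected clicks 10 + 17 + 18 = 45.
Best is slot 2, slot 8, and slot 6 with total expected clicks 45.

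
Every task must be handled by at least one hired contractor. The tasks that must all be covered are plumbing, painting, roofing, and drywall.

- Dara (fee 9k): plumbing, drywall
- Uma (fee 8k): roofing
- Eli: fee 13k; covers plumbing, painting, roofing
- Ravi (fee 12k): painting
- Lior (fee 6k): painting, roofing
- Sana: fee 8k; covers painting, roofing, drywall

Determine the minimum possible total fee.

15

The greedy cost-per-new-task heuristic would pick Sana and Dara for 17, but a cheaper cover exists.
Choose Dara and Lior: together they cover plumbing, painting, roofing, drywall — every task.
Total fee: 9 + 6 = 15.
No cover costs less than 15.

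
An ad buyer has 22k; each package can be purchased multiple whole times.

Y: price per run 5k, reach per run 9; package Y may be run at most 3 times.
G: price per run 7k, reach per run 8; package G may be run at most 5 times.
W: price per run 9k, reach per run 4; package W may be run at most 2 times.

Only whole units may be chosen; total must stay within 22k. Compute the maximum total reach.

Y has the best ratio (9/5); taking only Y gives at most 3×9 = 27 (stopped by the supply cap of 3).
Mixing does better — 3×Y and 1×G: price 22 ≤ 22, reach 3·9 + 1·8 = 35.

35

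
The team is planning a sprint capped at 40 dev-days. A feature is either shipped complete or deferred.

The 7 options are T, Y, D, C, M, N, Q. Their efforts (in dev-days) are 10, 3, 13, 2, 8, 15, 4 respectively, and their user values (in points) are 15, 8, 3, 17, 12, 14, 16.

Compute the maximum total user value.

74

T + Y + D + C + M + Q: effort 10 + 3 + 13 + 2 + 8 + 4 = 40 ≤ 40, user value 15 + 8 + 3 + 17 + 12 + 16 = 71.
T + Y + C + N + Q: effort 10 + 3 + 2 + 15 + 4 = 34 ≤ 40, user value 15 + 8 + 17 + 14 + 16 = 70.
T + C + M + N + Q: effort 10 + 2 + 8 + 15 + 4 = 39 ≤ 40, user value 15 + 17 + 12 + 14 + 16 = 74.
Best is T, C, M, N, and Q with total user value 74.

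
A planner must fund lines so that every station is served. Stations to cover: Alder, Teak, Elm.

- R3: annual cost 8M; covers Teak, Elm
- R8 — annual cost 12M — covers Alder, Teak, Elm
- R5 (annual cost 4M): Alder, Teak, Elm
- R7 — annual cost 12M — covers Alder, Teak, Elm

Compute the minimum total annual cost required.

R5 alone covers Alder, Teak, Elm — every station.
Total annual cost: 4.

4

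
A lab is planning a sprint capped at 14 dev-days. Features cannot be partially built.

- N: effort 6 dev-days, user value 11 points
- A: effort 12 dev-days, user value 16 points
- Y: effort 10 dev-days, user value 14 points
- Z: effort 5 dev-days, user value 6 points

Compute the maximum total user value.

This is an integer program with binary decision variables.
A: effort 12 ≤ 14, user value 16.
N + Z: effort 6 + 5 = 11 ≤ 14, user value 11 + 6 = 17.
Y: effort 10 ≤ 14, user value 14.
Best is N and Z with total user value 17.

17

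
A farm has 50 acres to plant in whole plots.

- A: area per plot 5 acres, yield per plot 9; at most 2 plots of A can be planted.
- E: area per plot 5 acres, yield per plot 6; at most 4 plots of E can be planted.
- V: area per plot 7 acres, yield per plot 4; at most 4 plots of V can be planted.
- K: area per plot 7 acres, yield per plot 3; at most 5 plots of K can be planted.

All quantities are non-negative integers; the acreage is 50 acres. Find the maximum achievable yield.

A has the best ratio (9/5); taking only A gives at most 2×9 = 18 (stopped by the supply cap of 2).
Mixing does better — 2×A, 4×E, and 2×V: area 44 ≤ 50, yield 2·9 + 4·6 + 2·4 = 50.

50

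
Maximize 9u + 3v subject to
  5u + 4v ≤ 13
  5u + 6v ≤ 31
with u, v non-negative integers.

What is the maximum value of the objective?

18

(u,v)=(2,0): 5·2+4·0=10≤13, 5·2+6·0=10≤31, objective 18.
(u,v)=(1,1): 5·1+4·1=9≤13, 5·1+6·1=11≤31, objective 12.
(u,v)=(1,0): 5·1+4·0=5≤13, 5·1+6·0=5≤31, objective 9.
No feasible integer point exceeds 18.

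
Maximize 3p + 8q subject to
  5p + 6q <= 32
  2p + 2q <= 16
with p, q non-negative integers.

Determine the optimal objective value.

40

Relaxing integrality, the LP optimum is 42.67 at (p,q) = (0, 5.33), which is not an integer point.
(p,q)=(0,5): 5·0+6·5=30≤32, 2·0+2·5=10≤16, objective 40.
(p,q)=(1,4): 5·1+6·4=29≤32, 2·1+2·4=10≤16, objective 35.
(p,q)=(0,4): 5·0+6·4=24≤32, 2·0+2·4=8≤16, objective 32.
No feasible integer point exceeds 40.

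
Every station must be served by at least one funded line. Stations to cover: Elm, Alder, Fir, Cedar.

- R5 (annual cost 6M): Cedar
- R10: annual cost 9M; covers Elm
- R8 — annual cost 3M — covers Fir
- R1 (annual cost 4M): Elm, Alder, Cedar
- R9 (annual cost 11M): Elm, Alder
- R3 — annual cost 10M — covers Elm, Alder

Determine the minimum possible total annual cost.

7

This is a weighted set-cover instance.
Choose R8 and R1: together they cover Elm, Alder, Fir, Cedar — every station.
Total annual cost: 3 + 4 = 7.
No cover costs less than 7.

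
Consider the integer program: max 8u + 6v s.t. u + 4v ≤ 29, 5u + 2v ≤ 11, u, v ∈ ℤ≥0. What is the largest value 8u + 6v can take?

30

Relaxing integrality, the LP optimum is 33.00 at (u,v) = (0, 5.5), which is not an integer point.
(u,v)=(0,5): 1·0+4·5=20≤29, 5·0+2·5=10≤11, objective 30.
(u,v)=(0,4): 1·0+4·4=16≤29, 5·0+2·4=8≤11, objective 24.
No feasible integer point exceeds 30.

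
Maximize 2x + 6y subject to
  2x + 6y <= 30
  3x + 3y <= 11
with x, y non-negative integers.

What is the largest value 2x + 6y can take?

18

The continuous relaxation peaks at (0, 3.67) with value 22.00; rounding to a feasible lattice point costs some objective.
(x,y)=(0,3) is feasible, giving 18.
(x,y)=(1,2) is feasible, giving 14.
(x,y)=(0,2) is feasible, giving 12.
The best lattice point is (0,3), giving 18.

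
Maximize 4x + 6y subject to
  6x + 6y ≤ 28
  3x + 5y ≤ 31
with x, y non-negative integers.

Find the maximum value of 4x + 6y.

(x,y)=(0,4): 6·0+6·4=24≤28, 3·0+5·4=20≤31, objective 24.
(x,y)=(1,3): 6·1+6·3=24≤28, 3·1+5·3=18≤31, objective 22.
No feasible integer point exceeds 24.

24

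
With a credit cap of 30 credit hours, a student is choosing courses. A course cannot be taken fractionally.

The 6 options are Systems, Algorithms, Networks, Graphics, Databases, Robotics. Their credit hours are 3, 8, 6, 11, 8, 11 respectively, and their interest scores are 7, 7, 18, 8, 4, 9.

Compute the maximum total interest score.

Treat it as a binary knapsack problem.
Take Systems, Algorithms, Networks, and Robotics: credit hours 3 + 8 + 6 + 11 = 28 ≤ 30, interest score 7 + 7 + 18 + 9 = 41.
No other feasible combination does better.

41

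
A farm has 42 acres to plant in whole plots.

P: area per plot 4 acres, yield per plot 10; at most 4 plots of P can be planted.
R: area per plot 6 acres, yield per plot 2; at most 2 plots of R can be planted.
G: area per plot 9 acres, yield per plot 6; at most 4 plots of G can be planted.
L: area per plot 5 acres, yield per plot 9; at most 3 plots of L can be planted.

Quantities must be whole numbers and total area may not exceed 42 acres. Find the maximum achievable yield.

73

4×P, 1×R, and 3×L: area 37 ≤ 42, yield 4·10 + 1·2 + 3·9 = 69.
4×P, 1×G, and 3×L: area 40 ≤ 42, yield 4·10 + 1·6 + 3·9 = 73.
Best is 73.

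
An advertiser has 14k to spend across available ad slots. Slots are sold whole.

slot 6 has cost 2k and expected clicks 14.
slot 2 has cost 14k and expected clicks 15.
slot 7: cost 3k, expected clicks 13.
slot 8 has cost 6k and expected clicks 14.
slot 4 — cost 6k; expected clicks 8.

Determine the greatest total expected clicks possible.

41

Allowing fractional choices, the relaxed optimum would be about 45.0, but ad slots are indivisible.
slot 6 + slot 8 + slot 4: cost 2 + 6 + 6 = 14 ≤ 14, expected clicks 14 + 14 + 8 = 36.
slot 6 + slot 7 + slot 4: cost 2 + 3 + 6 = 11 ≤ 14, expected clicks 14 + 13 + 8 = 35.
slot 6 + slot 7 + slot 8: cost 2 + 3 + 6 = 11 ≤ 14, expected clicks 14 + 13 + 14 = 41.
Best is slot 6, slot 7, and slot 8 with total expected clicks 41.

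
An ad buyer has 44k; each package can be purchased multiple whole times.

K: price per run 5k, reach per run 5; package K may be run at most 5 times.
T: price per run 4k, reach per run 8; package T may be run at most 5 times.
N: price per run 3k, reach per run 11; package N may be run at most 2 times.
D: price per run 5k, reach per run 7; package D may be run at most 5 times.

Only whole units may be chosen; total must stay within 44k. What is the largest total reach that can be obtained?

N has the best ratio (11/3); taking only N gives at most 2×11 = 22 (stopped by the supply cap of 2).
Mixing does better — 5×T, 2×N, and 3×D: price 41 ≤ 44, reach 5·8 + 2·11 + 3·7 = 83.

83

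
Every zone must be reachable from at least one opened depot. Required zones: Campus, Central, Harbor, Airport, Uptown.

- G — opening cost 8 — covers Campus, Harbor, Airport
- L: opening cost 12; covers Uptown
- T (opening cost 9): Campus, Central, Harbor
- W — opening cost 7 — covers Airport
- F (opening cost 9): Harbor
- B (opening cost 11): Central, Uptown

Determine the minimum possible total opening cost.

19

Choose G and B: together they cover Campus, Central, Harbor, Airport, Uptown — every zone.
Total opening cost: 8 + 11 = 19.
No cover costs less than 19.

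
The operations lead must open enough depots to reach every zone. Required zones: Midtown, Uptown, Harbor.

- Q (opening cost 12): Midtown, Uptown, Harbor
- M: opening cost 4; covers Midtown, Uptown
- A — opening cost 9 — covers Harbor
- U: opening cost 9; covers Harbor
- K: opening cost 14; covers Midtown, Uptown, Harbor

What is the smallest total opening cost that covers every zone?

12

The greedy cost-per-new-zone heuristic would pick M and A for 13, but a cheaper cover exists.
Q alone covers Midtown, Uptown, Harbor — every zone.
Total opening cost: 12.
No cover costs less than 12.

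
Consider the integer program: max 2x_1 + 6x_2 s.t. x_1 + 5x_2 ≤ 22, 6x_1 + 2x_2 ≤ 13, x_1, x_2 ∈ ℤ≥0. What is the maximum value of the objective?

Relaxing integrality, the LP optimum is 27.00 at (x_1,x_2) = (0.75, 4.25), which is not an integer point.
(x_1,x_2)=(0,4): 1·0+5·4=20≤22, 6·0+2·4=8≤13, objective 24.
(x_1,x_2)=(1,3): 1·1+5·3=16≤22, 6·1+2·3=12≤13, objective 20.
(x_1,x_2)=(0,3): 1·0+5·3=15≤22, 6·0+2·3=6≤13, objective 18.
The best lattice point is (0,4), giving 24.

24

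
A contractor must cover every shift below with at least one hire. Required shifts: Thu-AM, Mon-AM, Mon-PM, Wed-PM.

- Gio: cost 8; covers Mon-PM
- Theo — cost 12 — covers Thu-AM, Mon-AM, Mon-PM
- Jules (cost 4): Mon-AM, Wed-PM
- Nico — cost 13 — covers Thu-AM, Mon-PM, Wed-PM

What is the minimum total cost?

16

Choose Theo and Jules: together they cover Thu-AM, Mon-AM, Mon-PM, Wed-PM — every shift.
Total cost: 12 + 4 = 16.
No cover costs less than 16.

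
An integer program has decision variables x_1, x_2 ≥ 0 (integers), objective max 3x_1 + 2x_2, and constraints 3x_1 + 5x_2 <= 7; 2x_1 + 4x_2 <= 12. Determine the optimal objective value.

The continuous relaxation peaks at (2.33, 0) with value 7.00; rounding to a feasible lattice point costs some objective.
(x_1,x_2)=(2,0): 3·2+5·0=6≤7, 2·2+4·0=4≤12, objective 6.
(x_1,x_2)=(1,0): 3·1+5·0=3≤7, 2·1+4·0=2≤12, objective 3.
No feasible integer point exceeds 6.

6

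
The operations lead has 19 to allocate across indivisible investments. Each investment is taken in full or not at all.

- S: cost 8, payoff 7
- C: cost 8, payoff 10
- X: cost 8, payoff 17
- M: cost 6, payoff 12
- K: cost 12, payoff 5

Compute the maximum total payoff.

This is a 0-1 knapsack instance.
Take X and M: cost 8 + 6 = 14 ≤ 19, payoff 17 + 12 = 29.
No other feasible combination does better.

29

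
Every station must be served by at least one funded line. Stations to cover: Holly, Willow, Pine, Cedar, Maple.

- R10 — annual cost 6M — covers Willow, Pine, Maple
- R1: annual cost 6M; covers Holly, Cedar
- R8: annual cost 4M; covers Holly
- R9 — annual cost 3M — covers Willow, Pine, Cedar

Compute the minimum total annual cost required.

This is an integer covering problem.
The greedy cost-per-new-station heuristic would pick R9, R8, and R10 for 13, but a cheaper cover exists.
Choose R10 and R1: together they cover Holly, Willow, Pine, Cedar, Maple — every station.
Total annual cost: 6 + 6 = 12.
No cover costs less than 12.

12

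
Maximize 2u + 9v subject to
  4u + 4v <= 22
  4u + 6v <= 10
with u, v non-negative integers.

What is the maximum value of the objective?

Relaxing integrality, the LP optimum is 15.00 at (u,v) = (0, 1.67), which is not an integer point.
(u,v)=(1,1): 4·1+4·1=8≤22, 4·1+6·1=10≤10, objective 11.
(u,v)=(0,1): 4·0+4·1=4≤22, 4·0+6·1=6≤10, objective 9.
(u,v)=(2,0): 4·2+4·0=8≤22, 4·2+6·0=8≤10, objective 4.
Maximum is 11 at (u,v)=(1,1).

11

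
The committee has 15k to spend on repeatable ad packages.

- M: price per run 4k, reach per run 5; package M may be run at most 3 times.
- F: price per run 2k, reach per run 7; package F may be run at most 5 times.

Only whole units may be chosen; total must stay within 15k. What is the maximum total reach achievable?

40

5×F: price 10 ≤ 15, reach 5·7 = 35.
1×M and 5×F: price 14 ≤ 15, reach 1·5 + 5·7 = 40.
Best is 40.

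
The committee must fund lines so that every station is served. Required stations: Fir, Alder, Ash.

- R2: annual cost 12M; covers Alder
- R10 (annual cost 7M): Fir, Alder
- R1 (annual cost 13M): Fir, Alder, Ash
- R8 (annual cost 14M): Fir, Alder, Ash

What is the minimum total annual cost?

This is an integer covering problem.
The greedy cost-per-new-station heuristic would pick R10 and R1 for 20, but a cheaper cover exists.
R1 alone covers Fir, Alder, Ash — every station.
Total annual cost: 13.
No cover costs less than 13.

13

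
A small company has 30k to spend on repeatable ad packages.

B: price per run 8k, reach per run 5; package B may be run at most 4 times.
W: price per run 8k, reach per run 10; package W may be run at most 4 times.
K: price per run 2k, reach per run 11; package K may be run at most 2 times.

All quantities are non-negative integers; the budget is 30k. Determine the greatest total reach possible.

52

K has the best ratio (11/2); taking only K gives at most 2×11 = 22 (stopped by the supply cap of 2).
Mixing does better — 3×W and 2×K: price 28 ≤ 30, reach 3·10 + 2·11 = 52.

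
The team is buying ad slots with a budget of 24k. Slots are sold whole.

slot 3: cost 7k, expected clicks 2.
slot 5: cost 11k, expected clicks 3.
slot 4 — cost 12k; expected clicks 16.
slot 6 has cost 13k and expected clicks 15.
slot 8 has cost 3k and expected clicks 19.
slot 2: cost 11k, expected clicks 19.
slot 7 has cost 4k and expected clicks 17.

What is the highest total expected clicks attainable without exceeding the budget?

Take slot 8, slot 2, and slot 7: cost 3 + 11 + 4 = 18 ≤ 24, expected clicks 19 + 19 + 17 = 55.
No other feasible combination does better.

55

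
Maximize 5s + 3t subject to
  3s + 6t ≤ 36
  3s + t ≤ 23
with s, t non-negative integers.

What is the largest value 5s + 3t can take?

41

Relaxing integrality, the LP optimum is 41.80 at (s,t) = (6.8, 2.6), which is not an integer point.
(s,t)=(7,2): 3·7+6·2=33≤36, 3·7+1·2=23≤23, objective 41.
(s,t)=(6,3): 3·6+6·3=36≤36, 3·6+1·3=21≤23, objective 39.
(s,t)=(7,1): 3·7+6·1=27≤36, 3·7+1·1=22≤23, objective 38.
Maximum is 41 at (s,t)=(7,2).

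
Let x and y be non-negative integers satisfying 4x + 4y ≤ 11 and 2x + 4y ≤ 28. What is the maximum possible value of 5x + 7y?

Relaxing integrality, the LP optimum is 19.25 at (x,y) = (0, 2.75), which is not an integer point.
(x,y)=(0,2): 4·0+4·2=8≤11, 2·0+4·2=8≤28, objective 14.
(x,y)=(1,1): 4·1+4·1=8≤11, 2·1+4·1=6≤28, objective 12.
(x,y)=(0,1): 4·0+4·1=4≤11, 2·0+4·1=4≤28, objective 7.
Maximum is 14 at (x,y)=(0,2).

14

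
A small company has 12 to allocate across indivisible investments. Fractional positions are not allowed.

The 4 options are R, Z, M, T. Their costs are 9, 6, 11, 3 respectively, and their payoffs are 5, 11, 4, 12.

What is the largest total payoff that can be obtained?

23

R + T: cost 9 + 3 = 12 ≤ 12, payoff 5 + 12 = 17.
T: cost 3 ≤ 12, payoff 12.
Z + T: cost 6 + 3 = 9 ≤ 12, payoff 11 + 12 = 23.
Best is Z and T with total payoff 23.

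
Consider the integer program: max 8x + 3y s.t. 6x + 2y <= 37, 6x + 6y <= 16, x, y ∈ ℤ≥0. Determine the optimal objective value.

(x,y)=(2,0): 6·2+2·0=12≤37, 6·2+6·0=12≤16, objective 16.
(x,y)=(1,1): 6·1+2·1=8≤37, 6·1+6·1=12≤16, objective 11.
(x,y)=(1,0): 6·1+2·0=6≤37, 6·1+6·0=6≤16, objective 8.
No feasible integer point exceeds 16.

16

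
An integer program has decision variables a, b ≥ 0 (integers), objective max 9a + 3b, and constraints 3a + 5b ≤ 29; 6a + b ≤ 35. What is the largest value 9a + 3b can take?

(a,b)=(5,2): 3·5+5·2=25≤29, 6·5+1·2=32≤35, objective 51.
(a,b)=(5,1): 3·5+5·1=20≤29, 6·5+1·1=31≤35, objective 48.
(a,b)=(4,3): 3·4+5·3=27≤29, 6·4+1·3=27≤35, objective 45.
Maximum is 51 at (a,b)=(5,2).

51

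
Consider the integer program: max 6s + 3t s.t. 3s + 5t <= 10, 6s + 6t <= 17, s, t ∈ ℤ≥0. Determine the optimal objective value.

12

(s,t)=(2,0): 3·2+5·0=6≤10, 6·2+6·0=12≤17, objective 12.
(s,t)=(1,1): 3·1+5·1=8≤10, 6·1+6·1=12≤17, objective 9.
The best lattice point is (2,0), giving 12.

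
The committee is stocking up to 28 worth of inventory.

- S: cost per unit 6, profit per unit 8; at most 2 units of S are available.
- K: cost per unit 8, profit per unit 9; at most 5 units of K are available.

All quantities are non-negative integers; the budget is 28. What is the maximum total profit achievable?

34

Take 2×S and 2×K: cost 28 ≤ 28, profit 2·8 + 2·9 = 34.
S has the best ratio (8/6) and is taken to its limit of 2; remaining capacity is filled optimally with the others.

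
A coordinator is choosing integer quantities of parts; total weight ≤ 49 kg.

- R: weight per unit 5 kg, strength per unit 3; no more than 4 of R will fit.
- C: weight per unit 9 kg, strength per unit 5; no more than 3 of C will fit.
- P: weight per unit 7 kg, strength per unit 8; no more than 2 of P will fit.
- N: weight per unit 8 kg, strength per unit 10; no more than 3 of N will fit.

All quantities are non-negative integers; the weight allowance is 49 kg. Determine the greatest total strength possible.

This is a bounded integer knapsack.
Take 2×R, 2×P, and 3×N: weight 48 ≤ 49, strength 2·3 + 2·8 + 3·10 = 52.
N has the best ratio (10/8) and is taken to its limit of 3; remaining capacity is filled optimally with the others.

52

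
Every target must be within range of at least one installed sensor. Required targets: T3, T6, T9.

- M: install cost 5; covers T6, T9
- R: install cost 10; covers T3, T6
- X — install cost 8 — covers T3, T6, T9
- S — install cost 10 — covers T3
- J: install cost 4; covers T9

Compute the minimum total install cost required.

8

The greedy cost-per-new-target heuristic would pick M and X for 13, but a cheaper cover exists.
X alone covers T3, T6, T9 — every target.
Total install cost: 8.
No cover costs less than 8.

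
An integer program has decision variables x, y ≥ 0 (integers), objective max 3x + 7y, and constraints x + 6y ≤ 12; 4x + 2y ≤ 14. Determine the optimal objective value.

16

(x,y)=(3,1) is feasible, giving 16.
(x,y)=(2,1) is feasible, giving 13.
(x,y)=(1,1) is feasible, giving 10.
(x,y)=(3,0) is feasible, giving 9.
Maximum is 16 at (x,y)=(3,1).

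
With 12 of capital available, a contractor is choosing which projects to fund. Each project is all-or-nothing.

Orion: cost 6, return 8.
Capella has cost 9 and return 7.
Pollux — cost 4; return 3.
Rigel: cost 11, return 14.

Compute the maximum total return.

14

Allowing fractional choices, the relaxed optimum would be about 15.6, but projects are indivisible.
Rigel: cost 11 ≤ 12, return 14.
Orion + Pollux: cost 6 + 4 = 10 ≤ 12, return 8 + 3 = 11.
Best is Rigel with total return 14.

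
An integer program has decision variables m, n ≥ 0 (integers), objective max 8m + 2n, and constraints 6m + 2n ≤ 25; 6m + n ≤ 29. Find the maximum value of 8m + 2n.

The continuous relaxation peaks at (4.17, 0) with value 33.33; rounding to a feasible lattice point costs some objective.
(m,n)=(4,0): 6·4+2·0=24≤25, 6·4+1·0=24≤29, objective 32.
(m,n)=(3,1): 6·3+2·1=20≤25, 6·3+1·1=19≤29, objective 26.
(m,n)=(3,0): 6·3+2·0=18≤25, 6·3+1·0=18≤29, objective 24.
Maximum is 32 at (m,n)=(4,0).

32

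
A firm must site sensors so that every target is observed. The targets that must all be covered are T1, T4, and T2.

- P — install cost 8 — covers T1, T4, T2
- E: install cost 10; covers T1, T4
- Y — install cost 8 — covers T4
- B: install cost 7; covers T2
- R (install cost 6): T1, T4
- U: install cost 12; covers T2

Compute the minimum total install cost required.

8

P alone covers T1, T4, T2 — every target.
Total install cost: 8.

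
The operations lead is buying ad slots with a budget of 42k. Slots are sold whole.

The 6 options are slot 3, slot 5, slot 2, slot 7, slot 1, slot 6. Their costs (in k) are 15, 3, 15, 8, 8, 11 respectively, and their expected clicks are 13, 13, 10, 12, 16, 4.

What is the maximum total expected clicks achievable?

Take slot 3, slot 5, slot 7, and slot 1: cost 15 + 3 + 8 + 8 = 34 ≤ 42, expected clicks 13 + 13 + 12 + 16 = 54.
No other feasible combination does better.

54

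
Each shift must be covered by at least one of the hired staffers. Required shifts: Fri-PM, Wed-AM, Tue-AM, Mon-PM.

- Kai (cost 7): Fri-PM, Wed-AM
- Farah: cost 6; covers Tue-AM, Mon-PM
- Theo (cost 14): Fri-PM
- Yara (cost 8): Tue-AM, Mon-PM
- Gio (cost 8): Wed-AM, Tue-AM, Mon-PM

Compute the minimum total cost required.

The greedy cost-per-new-shift heuristic would pick Gio and Kai for 15, but a cheaper cover exists.
Choose Kai and Farah: together they cover Fri-PM, Wed-AM, Tue-AM, Mon-PM — every shift.
Total cost: 7 + 6 = 13.
No cover costs less than 13.

13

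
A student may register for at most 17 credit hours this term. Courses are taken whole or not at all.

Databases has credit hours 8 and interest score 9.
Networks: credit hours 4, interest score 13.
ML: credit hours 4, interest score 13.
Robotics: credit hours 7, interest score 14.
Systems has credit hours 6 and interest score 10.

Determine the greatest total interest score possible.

40

ML + Robotics + Systems: credit hours 4 + 7 + 6 = 17 ≤ 17, interest score 13 + 14 + 10 = 37.
Networks + ML + Robotics: credit hours 4 + 4 + 7 = 15 ≤ 17, interest score 13 + 13 + 14 = 40.
Networks + Robotics + Systems: credit hours 4 + 7 + 6 = 17 ≤ 17, interest score 13 + 14 + 10 = 37.
Best is Networks, ML, and Robotics with total interest score 40.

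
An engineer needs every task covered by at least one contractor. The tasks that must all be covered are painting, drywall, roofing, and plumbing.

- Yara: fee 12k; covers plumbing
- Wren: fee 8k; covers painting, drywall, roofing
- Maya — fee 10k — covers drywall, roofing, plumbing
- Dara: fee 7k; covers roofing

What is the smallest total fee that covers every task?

18

This is an integer covering problem.
Choose Wren and Maya: together they cover painting, drywall, roofing, plumbing — every task.
Total fee: 8 + 10 = 18.
No cover costs less than 18.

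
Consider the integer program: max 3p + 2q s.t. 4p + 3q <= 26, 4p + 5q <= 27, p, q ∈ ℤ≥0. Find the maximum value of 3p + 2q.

The continuous relaxation peaks at (6.5, 0) with value 19.50; rounding to a feasible lattice point costs some objective.
(p,q)=(6,0): 4·6+3·0=24≤26, 4·6+5·0=24≤27, objective 18.
(p,q)=(5,1): 4·5+3·1=23≤26, 4·5+5·1=25≤27, objective 17.
(p,q)=(5,0): 4·5+3·0=20≤26, 4·5+5·0=20≤27, objective 15.
No feasible integer point exceeds 18.

18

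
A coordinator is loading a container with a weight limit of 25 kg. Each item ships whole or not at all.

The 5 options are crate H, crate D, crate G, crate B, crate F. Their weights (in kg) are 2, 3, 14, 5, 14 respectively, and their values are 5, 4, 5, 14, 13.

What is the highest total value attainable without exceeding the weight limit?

Allowing fractional choices, the relaxed optimum would be about 36.4, but items are indivisible.
crate H + crate B + crate F: weight 2 + 5 + 14 = 21 ≤ 25, value 5 + 14 + 13 = 32.
crate H + crate D + crate B + crate F: weight 2 + 3 + 5 + 14 = 24 ≤ 25, value 5 + 4 + 14 + 13 = 36.
crate D + crate B + crate F: weight 3 + 5 + 14 = 22 ≤ 25, value 4 + 14 + 13 = 31.
Best is crate H, crate D, crate B, and crate F with total value 36.

36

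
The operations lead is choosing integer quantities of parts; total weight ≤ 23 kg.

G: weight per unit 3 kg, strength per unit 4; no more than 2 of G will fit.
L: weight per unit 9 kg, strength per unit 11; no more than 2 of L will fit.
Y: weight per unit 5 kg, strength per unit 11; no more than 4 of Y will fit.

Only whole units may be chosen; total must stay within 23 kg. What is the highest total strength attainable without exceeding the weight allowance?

Take 1×G and 4×Y: weight 23 ≤ 23, strength 1·4 + 4·11 = 48.
Y has the best ratio (11/5) and is taken to its limit of 4; remaining capacity is filled optimally with the others.

48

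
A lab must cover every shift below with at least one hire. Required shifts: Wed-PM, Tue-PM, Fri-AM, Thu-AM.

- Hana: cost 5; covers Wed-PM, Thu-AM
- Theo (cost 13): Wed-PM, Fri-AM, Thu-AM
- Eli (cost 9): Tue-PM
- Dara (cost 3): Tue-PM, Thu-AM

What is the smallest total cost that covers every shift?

Choose Theo and Dara: together they cover Wed-PM, Tue-PM, Fri-AM, Thu-AM — every shift.
Total cost: 13 + 3 = 16.

16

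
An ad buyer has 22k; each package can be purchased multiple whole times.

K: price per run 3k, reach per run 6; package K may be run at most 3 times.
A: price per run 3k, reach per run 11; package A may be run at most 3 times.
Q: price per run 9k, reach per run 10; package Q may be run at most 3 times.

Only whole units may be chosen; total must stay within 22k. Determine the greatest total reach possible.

This is a bounded integer knapsack.
A has the best ratio (11/3); taking only A gives at most 3×11 = 33 (stopped by the supply cap of 3).
Mixing does better — 3×K and 3×A: price 18 ≤ 22, reach 3·6 + 3·11 = 51.

51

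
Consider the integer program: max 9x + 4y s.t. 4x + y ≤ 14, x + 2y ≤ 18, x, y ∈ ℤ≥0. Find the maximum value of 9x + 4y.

42

(x,y)=(2,6): 4·2+1·6=14≤14, 1·2+2·6=14≤18, objective 42.
(x,y)=(1,8): 4·1+1·8=12≤14, 1·1+2·8=17≤18, objective 41.
(x,y)=(2,5): 4·2+1·5=13≤14, 1·2+2·5=12≤18, objective 38.
Maximum is 42 at (x,y)=(2,6).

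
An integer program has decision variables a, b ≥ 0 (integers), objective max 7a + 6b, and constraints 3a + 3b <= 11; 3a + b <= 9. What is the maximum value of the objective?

(a,b)=(3,0) is feasible, giving 21.
(a,b)=(2,1) is feasible, giving 20.
(a,b)=(1,2) is feasible, giving 19.
The best lattice point is (3,0), giving 21.

21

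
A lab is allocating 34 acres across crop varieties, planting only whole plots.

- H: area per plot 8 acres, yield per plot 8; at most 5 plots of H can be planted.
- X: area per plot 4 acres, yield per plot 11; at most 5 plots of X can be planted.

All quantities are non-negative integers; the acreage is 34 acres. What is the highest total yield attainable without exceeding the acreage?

63

Take 1×H and 5×X: area 28 ≤ 34, yield 1·8 + 5·11 = 63.
X has the best ratio (11/4) and is taken to its limit of 5; remaining capacity is filled optimally with the others.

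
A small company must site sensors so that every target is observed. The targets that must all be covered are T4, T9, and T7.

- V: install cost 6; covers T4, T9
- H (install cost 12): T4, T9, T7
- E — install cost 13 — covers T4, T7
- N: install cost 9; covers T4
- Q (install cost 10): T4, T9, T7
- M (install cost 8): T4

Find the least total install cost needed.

10

This is an integer covering problem.
The greedy cost-per-new-target heuristic would pick V and Q for 16, but a cheaper cover exists.
Q alone covers T4, T9, T7 — every target.
Total install cost: 10.
No cover costs less than 10.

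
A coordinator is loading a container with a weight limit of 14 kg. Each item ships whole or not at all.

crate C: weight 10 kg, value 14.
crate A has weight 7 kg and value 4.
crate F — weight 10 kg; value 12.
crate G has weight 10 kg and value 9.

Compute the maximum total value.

14

Take crate C: weight 10 ≤ 14, value 14.
No other feasible combination does better.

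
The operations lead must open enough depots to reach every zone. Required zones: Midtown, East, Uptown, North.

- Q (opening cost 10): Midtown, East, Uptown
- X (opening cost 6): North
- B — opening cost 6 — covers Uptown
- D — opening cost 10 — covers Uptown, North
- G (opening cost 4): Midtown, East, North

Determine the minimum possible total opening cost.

10

Choose B and G: together they cover Midtown, East, Uptown, North — every zone.
Total opening cost: 6 + 4 = 10.
No cover costs less than 10.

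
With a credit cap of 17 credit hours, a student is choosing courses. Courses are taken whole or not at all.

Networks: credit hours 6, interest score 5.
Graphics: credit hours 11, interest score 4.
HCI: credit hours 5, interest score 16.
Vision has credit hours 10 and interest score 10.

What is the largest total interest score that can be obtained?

26

HCI + Vision: credit hours 5 + 10 = 15 ≤ 17, interest score 16 + 10 = 26.
Networks + HCI: credit hours 6 + 5 = 11 ≤ 17, interest score 5 + 16 = 21.
Graphics + HCI: credit hours 11 + 5 = 16 ≤ 17, interest score 4 + 16 = 20.
Best is HCI and Vision with total interest score 26.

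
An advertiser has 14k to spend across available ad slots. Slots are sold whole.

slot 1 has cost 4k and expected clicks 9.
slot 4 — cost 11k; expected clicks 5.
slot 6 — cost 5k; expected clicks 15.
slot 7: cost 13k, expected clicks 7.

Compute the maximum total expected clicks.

Take slot 1 and slot 6: cost 4 + 5 = 9 ≤ 14, expected clicks 9 + 15 = 24.
No other feasible combination does better.

24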